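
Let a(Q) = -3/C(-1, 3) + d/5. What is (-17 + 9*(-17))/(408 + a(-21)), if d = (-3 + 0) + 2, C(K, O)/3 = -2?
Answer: -1700/4083 ≈ -0.41636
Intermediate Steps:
C(K, O) = -6 (C(K, O) = 3*(-2) = -6)
d = -1 (d = -3 + 2 = -1)
a(Q) = 3/10 (a(Q) = -3/(-6) - 1/5 = -3*(-⅙) - 1*⅕ = ½ - ⅕ = 3/10)
(-17 + 9*(-17))/(408 + a(-21)) = (-17 + 9*(-17))/(408 + 3/10) = (-17 - 153)/(4083/10) = -170*10/4083 = -1700/4083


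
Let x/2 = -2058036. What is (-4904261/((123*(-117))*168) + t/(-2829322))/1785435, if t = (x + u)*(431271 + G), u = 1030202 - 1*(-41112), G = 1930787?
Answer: 8693886047532500137/6106560719807719080 ≈ 1.4237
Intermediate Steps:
x = -4116072 (x = 2*(-2058036) = -4116072)
u = 1071314 (u = 1030202 + 41112 = 1071314)
t = -7191894991964 (t = (-4116072 + 1071314)*(431271 + 1930787) = -3044758*2362058 = -7191894991964)
(-4904261/((123*(-117))*168) + t/(-2829322))/1785435 = (-4904261/((123*(-117))*168) - 7191894991964/(-2829322))/1785435 = (-4904261/((-14391*168)) - 7191894991964*(-1/2829322))*(1/1785435) = (-4904261/(-2417688) + 3595947495982/1414661)*(1/1785435) = (-4904261*(-1/2417688) + 3595947495982/1414661)*(1/1785435) = (4904261/2417688 + 3595947495982/1414661)*(1/1785435) = (8693886047532500137/3420208923768)*(1/1785435) = 8693886047532500137/6106560719807719080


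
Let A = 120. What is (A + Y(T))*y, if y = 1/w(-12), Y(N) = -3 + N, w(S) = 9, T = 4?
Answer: 121/9 ≈ 13.444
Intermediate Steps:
y = 1/9 ≈ 0.11111
(A + Y(T))*y = (120 + (-3 + 4))*(1/9) = (120 + 1)*(1/9) = 121*(1/9) = 121/9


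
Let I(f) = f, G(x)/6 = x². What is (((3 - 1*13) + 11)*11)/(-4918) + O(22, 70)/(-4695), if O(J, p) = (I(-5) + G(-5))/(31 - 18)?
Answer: -276899/60034026 ≈ -0.0046124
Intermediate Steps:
G(x) = 6*x²
O(J, p) = 145/13 (O(J, p) = (-5 + 6*(-5)²)/(31 - 18) = (-5 + 6*25)/13 = (-5 + 150)*(1/13) = 145*(1/13) = 145/13)
(((3 - 1*13) + 11)*11)/(-4918) + O(22, 70)/(-4695) = (((3 - 1*13) + 11)*11)/(-4918) + (145/13)/(-4695) = (((3 - 13) + 11)*11)*(-1/4918) + (145/13)*(-1/4695) = ((-10 + 11)*11)*(-1/4918) - 29/12207 = (1*11)*(-1/4918) - 29/12207 = 11*(-1/4918) - 29/12207 = -11/4918 - 29/12207 = -276899/60034026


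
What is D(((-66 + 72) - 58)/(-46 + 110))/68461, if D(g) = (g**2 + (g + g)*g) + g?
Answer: 299/17526016 ≈ 1.7060e-5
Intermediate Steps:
D(g) = g + 3*g**2 (D(g) = (g**2 + (2*g)*g) + g = (g**2 + 2*g**2) + g = 3*g**2 + g = g + 3*g**2)
D(((-66 + 72) - 58)/(-46 + 110))/68461 = ((((-66 + 72) - 58)/(-46 + 110))*(1 + 3*(((-66 + 72) - 58)/(-46 + 110))))/68461 = (((6 - 58)/64)*(1 + 3*((6 - 58)/64)))*(1/68461) = ((-52*1/64)*(1 + 3*(-52*1/64)))*(1/68461) = -13*(1 + 3*(-13/16))/16*(1/68461) = -13*(1 - 39/16)/16*(1/68461) = -13/16*(-23/16)*(1/68461) = (299/256)*(1/68461) = 299/17526016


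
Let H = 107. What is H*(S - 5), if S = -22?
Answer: -2889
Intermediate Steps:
H*(S - 5) = 107*(-22 - 5) = 107*(-27) = -2889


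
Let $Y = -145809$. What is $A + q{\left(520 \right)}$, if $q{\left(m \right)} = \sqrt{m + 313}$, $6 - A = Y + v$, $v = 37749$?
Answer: $108066 + 7 \sqrt{17} \approx 1.0809 \cdot 10^{5}$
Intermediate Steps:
$A = 108066$ ($A = 6 - \left(-145809 + 37749\right) = 6 - -108060 = 6 + 108060 = 108066$)
$q{\left(m \right)} = \sqrt{313 + m}$
$A + q{\left(520 \right)} = 108066 + \sqrt{313 + 520} = 108066 + \sqrt{833} = 108066 + 7 \sqrt{17}$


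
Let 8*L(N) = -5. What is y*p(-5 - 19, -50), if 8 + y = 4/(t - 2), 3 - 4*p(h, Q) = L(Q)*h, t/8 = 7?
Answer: 214/9 ≈ 23.778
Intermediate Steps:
t = 56 (t = 8*7 = 56)
L(N) = -5/8 (L(N) = (⅛)*(-5) = -5/8)
p(h, Q) = ¾ + 5*h/32 (p(h, Q) = ¾ - (-5)*h/32 = ¾ + 5*h/32)
y = -214/27 (y = -8 + 4/(56 - 2) = -8 + 4/54 = -8 + 4*(1/54) = -8 + 2/27 = -214/27 ≈ -7.9259)
y*p(-5 - 19, -50) = -214*(¾ + 5*(-5 - 19)/32)/27 = -214*(¾ + (5/32)*(-24))/27 = -214*(¾ - 15/4)/27 = -214/27*(-3) = 214/9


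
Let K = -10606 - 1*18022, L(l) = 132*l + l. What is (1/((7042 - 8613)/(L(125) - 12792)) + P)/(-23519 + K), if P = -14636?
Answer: 22996989/81922937 ≈ 0.28071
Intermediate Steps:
L(l) = 133*l
K = -28628 (K = -10606 - 18022 = -28628)
(1/((7042 - 8613)/(L(125) - 12792)) + P)/(-23519 + K) = (1/((7042 - 8613)/(133*125 - 12792)) - 14636)/(-23519 - 28628) = (1/(-1571/(16625 - 12792)) - 14636)/(-52147) = (1/(-1571/3833) - 14636)*(-1/52147) = (-3833/1571 - 14636)*(-1/52147) = -22996989/1571*(-1/52147) = 22996989/81922937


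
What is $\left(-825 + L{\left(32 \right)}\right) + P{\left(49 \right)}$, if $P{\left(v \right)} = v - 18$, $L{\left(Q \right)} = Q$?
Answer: $-762$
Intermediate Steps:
$P{\left(v \right)} = -18 + v$
$\left(-825 + L{\left(32 \right)}\right) + P{\left(49 \right)} = \left(-825 + 32\right) + \left(-18 + 49\right) = -793 + 31 = -762$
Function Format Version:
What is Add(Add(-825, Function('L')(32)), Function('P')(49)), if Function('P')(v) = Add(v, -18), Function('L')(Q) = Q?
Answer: -762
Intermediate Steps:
Function('P')(v) = Add(-18, v)
Add(Add(-825, Function('L')(32)), Function('P')(49)) = Add(Add(-825, 32), Add(-18, 49)) = Add(-793, 31) = -762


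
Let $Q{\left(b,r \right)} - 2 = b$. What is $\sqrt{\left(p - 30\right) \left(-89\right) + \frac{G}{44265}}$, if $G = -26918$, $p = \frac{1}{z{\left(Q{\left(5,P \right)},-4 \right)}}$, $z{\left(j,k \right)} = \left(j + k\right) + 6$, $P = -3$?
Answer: $\frac{\sqrt{5211004183255}}{44265} \approx 51.57$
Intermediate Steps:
$Q{\left(b,r \right)} = 2 + b$
$z{\left(j,k \right)} = 6 + j + k$
$p = \frac{1}{9}$ ($p = \frac{1}{6 + \left(2 + 5\right) - 4} = \frac{1}{6 + 7 - 4} = \frac{1}{9} \approx 0.11111$)
$\sqrt{\left(p - 30\right) \left(-89\right) + \frac{G}{44265}} = \sqrt{\left(\frac{1}{9} - 30\right) \left(-89\right) - \frac{26918}{44265}} = \sqrt{\left(- \frac{269}{9}\right) \left(-89\right) - \frac{26918}{44265}} = \sqrt{\frac{23941}{9} - \frac{26918}{44265}} = \sqrt{\frac{353168701}{132795}} = \frac{\sqrt{5211004183255}}{44265}$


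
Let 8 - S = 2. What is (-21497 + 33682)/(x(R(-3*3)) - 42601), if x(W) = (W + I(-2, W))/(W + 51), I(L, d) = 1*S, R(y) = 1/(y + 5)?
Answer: -494711/1729596 ≈ -0.28603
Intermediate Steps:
S = 6 (S = 8 - 1*2 = 8 - 2 = 6)
R(y) = 1/(5 + y)
I(L, d) = 6 (I(L, d) = 1*6 = 6)
x(W) = (6 + W)/(51 + W) (x(W) = (W + 6)/(W + 51) = (6 + W)/(51 + W))
(-21497 + 33682)/(x(R(-3*3)) - 42601) = (-21497 + 33682)/((6 + 1/(5 - 3*3))/(51 + 1/(5 - 3*3)) - 42601) = 12185/((6 + 1/(5 - 9))/(51 + 1/(5 - 9)) - 42601) = 12185/((6 + 1/(-4))/(51 + 1/(-4)) - 42601) = 12185/((6 - ¼)/(51 - ¼) - 42601) = 12185/((23/4)/(203/4) - 42601) = 12185/((4/203)*(23/4) - 42601) = 12185/(23/203 - 42601) = 12185/(-8647980/203) = 12185*(-203/8647980) = -494711/1729596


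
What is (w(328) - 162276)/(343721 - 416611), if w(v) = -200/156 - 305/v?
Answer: 2075862887/932408880 ≈ 2.2263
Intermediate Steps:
w(v) = -50/39 - 305/v (w(v) = -200*1/156 - 305/v = -50/39 - 305/v)
(w(328) - 162276)/(343721 - 416611) = ((-50/39 - 305/328) - 162276)/(343721 - 416611) = ((-50/39 - 305*1/328) - 162276)/(-72890) = ((-50/39 - 305/328) - 162276)*(-1/72890) = (-28295/12792 - 162276)*(-1/72890) = -2075862887/12792*(-1/72890) = 2075862887/932408880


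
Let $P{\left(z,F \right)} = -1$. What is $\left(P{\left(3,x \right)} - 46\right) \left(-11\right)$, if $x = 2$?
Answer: $517$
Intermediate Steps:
$\left(P{\left(3,x \right)} - 46\right) \left(-11\right) = \left(-1 - 46\right) \left(-11\right) = \left(-47\right) \left(-11\right) = 517$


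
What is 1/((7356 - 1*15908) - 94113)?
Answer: -1/102665 ≈ -9.7404e-6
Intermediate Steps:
1/((7356 - 1*15908) - 94113) = 1/((7356 - 15908) - 94113) = 1/(-8552 - 94113) = 1/(-102665) = -1/102665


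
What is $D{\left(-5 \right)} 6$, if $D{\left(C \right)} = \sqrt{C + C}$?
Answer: $6 i \sqrt{10} \approx 18.974 i$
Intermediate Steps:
$D{\left(C \right)} = \sqrt{2} \sqrt{C}$ ($D{\left(C \right)} = \sqrt{2 C} = \sqrt{2} \sqrt{C}$)
$D{\left(-5 \right)} 6 = \sqrt{2} \sqrt{-5} \cdot 6 = \sqrt{2} i \sqrt{5} \cdot 6 = i \sqrt{10} \cdot 6 = 6 i \sqrt{10}$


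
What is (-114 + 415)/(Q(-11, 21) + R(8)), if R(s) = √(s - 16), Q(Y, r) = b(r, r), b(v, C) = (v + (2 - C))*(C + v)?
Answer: 6321/1766 - 301*I*√2/3532 ≈ 3.5793 - 0.12052*I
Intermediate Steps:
b(v, C) = (C + v)*(2 + v - C) (b(v, C) = (2 + v - C)*(C + v) = (C + v)*(2 + v - C))
Q(Y, r) = 4*r (Q(Y, r) = r² - r² + 2*r + 2*r = 4*r)
R(s) = √(-16 + s)
(-114 + 415)/(Q(-11, 21) + R(8)) = (-114 + 415)/(4*21 + √(-16 + 8)) = 301/(84 + √(-8)) = 301/(84 + 2*I*√2)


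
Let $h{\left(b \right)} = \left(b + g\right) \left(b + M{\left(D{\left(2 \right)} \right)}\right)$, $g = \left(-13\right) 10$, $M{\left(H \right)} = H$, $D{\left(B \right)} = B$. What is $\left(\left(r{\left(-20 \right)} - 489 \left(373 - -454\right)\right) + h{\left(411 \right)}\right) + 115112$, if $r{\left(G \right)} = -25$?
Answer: $-173263$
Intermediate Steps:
$g = -130$
$h{\left(b \right)} = \left(-130 + b\right) \left(2 + b\right)$ ($h{\left(b \right)} = \left(b - 130\right) \left(b + 2\right) = \left(-130 + b\right) \left(2 + b\right)$)
$\left(\left(r{\left(-20 \right)} - 489 \left(373 - -454\right)\right) + h{\left(411 \right)}\right) + 115112 = \left(\left(-25 - 489 \left(373 - -454\right)\right) - \left(52868 - 168921\right)\right) + 115112 = \left(\left(-25 - 489 \left(373 + 454\right)\right) - -116053\right) + 115112 = \left(\left(-25 - 404403\right) + 116053\right) + 115112 = \left(-404428 + 116053\right) + 115112 = -288375 + 115112 = -173263$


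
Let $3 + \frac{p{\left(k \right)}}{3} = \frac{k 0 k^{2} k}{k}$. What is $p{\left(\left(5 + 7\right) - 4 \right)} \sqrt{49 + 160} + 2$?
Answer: $2 - 9 \sqrt{209} \approx -128.11$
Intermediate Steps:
$p{\left(k \right)} = -9$ ($p{\left(k \right)} = -9 + 3 \frac{k 0 k^{2} k}{k} = -9 + 3 \frac{0 k^{2} k}{k} = -9 + 3 \frac{0 k}{k} = -9 + 3 \frac{0}{k} = -9 + 3 \cdot 0 = -9 + 0 = -9$)
$p{\left(\left(5 + 7\right) - 4 \right)} \sqrt{49 + 160} + 2 = - 9 \sqrt{49 + 160} + 2 = - 9 \sqrt{209} + 2 = 2 - 9 \sqrt{209}$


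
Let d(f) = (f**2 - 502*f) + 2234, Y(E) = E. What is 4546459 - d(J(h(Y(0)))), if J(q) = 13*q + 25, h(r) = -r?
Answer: 4556150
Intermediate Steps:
J(q) = 25 + 13*q
d(f) = 2234 + f**2 - 502*f
4546459 - d(J(h(Y(0)))) = 4546459 - (2234 + (25 + 13*(-1*0))**2 - 502*(25 + 13*(-1*0))) = 4546459 - (2234 + (25 + 13*0)**2 - 502*(25 + 13*0)) = 4546459 - (2234 + (25 + 0)**2 - 502*(25 + 0)) = 4546459 - (2234 + 25**2 - 502*25) = 4546459 - (2234 + 625 - 12550) = 4546459 - 1*(-9691) = 4546459 + 9691 = 4556150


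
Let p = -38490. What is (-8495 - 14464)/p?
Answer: 7653/12830 ≈ 0.59649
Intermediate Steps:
(-8495 - 14464)/p = (-8495 - 14464)/(-38490) = -22959*(-1/38490) = 7653/12830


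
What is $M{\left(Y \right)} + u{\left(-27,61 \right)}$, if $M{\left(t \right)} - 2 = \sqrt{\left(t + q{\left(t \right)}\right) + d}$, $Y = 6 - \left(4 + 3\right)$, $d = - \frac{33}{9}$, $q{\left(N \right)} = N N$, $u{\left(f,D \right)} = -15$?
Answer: $-13 + \frac{i \sqrt{33}}{3} \approx -13.0 + 1.9149 i$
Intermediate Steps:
$q{\left(N \right)} = N^{2}$
$d = - \frac{11}{3}$ ($d = \left(-33\right) \frac{1}{9} = - \frac{11}{3} \approx -3.6667$)
$Y = -1$ ($Y = 6 - 7 = -1$)
$M{\left(t \right)} = 2 + \sqrt{- \frac{11}{3} + t + t^{2}}$ ($M{\left(t \right)} = 2 + \sqrt{\left(t + t^{2}\right) - \frac{11}{3}} = 2 + \sqrt{- \frac{11}{3} + t + t^{2}}$)
$M{\left(Y \right)} + u{\left(-27,61 \right)} = \left(2 + \frac{\sqrt{-33 + 9 \left(-1\right) + 9 \left(-1\right)^{2}}}{3}\right) - 15 = \left(2 + \frac{\sqrt{-33 - 9 + 9 \cdot 1}}{3}\right) - 15 = \left(2 + \frac{\sqrt{-33 - 9 + 9}}{3}\right) - 15 = \left(2 + \frac{\sqrt{-33}}{3}\right) - 15 = \left(2 + \frac{i \sqrt{33}}{3}\right) - 15 = -13 + \frac{i \sqrt{33}}{3}$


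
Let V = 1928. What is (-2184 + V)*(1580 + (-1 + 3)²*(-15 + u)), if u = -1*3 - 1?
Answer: -385024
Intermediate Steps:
u = -4 (u = -3 - 1 = -4)
(-2184 + V)*(1580 + (-1 + 3)²*(-15 + u)) = (-2184 + 1928)*(1580 + (-1 + 3)²*(-15 - 4)) = -256*(1580 + 2²*(-19)) = -256*(1580 + 4*(-19)) = -256*(1580 - 76) = -256*1504 = -385024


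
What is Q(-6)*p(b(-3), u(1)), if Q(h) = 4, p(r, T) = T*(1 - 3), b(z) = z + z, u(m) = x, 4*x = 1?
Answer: -2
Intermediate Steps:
x = ¼ (x = (¼)*1 = ¼ ≈ 0.25000)
u(m) = ¼
b(z) = 2*z
p(r, T) = -2*T (p(r, T) = T*(-2) = -2*T)
Q(-6)*p(b(-3), u(1)) = 4*(-2*¼) = 4*(-½) = -2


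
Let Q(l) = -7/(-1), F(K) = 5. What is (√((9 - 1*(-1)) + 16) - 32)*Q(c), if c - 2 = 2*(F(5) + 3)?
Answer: -224 + 7*√26 ≈ -188.31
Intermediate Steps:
c = 18 (c = 2 + 2*(5 + 3) = 2 + 2*8 = 2 + 16 = 18)
Q(l) = 7 (Q(l) = -7*(-1) = 7)
(√((9 - 1*(-1)) + 16) - 32)*Q(c) = (√((9 - 1*(-1)) + 16) - 32)*7 = (√((9 + 1) + 16) - 32)*7 = (√(10 + 16) - 32)*7 = (√26 - 32)*7 = (-32 + √26)*7 = -224 + 7*√26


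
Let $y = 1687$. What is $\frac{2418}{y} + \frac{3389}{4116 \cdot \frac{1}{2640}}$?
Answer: $\frac{179803262}{82663} \approx 2175.1$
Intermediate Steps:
$\frac{2418}{y} + \frac{3389}{4116 \cdot \frac{1}{2640}} = \frac{2418}{1687} + \frac{3389}{4116 \cdot \frac{1}{2640}} = 2418 \cdot \frac{1}{1687} + \frac{3389}{4116 \cdot \frac{1}{2640}} = \frac{2418}{1687} + \frac{3389}{\frac{343}{220}} = \frac{2418}{1687} + 3389 \cdot \frac{220}{343} = \frac{2418}{1687} + \frac{745580}{343} = \frac{179803262}{82663}$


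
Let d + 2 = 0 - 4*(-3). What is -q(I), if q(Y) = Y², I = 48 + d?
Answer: -3364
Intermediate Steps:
d = 10 (d = -2 + (0 - 4*(-3)) = -2 + (0 + 12) = -2 + 12 = 10)
I = 58 (I = 48 + 10 = 58)
-q(I) = -1*58² = -1*3364 = -3364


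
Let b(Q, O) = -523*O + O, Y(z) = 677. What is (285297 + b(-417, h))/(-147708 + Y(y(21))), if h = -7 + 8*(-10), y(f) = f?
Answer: -330711/147031 ≈ -2.2493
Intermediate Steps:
h = -87 (h = -7 - 80 = -87)
b(Q, O) = -522*O
(285297 + b(-417, h))/(-147708 + Y(y(21))) = (285297 - 522*(-87))/(-147708 + 677) = (285297 + 45414)/(-147031) = 330711*(-1/147031) = -330711/147031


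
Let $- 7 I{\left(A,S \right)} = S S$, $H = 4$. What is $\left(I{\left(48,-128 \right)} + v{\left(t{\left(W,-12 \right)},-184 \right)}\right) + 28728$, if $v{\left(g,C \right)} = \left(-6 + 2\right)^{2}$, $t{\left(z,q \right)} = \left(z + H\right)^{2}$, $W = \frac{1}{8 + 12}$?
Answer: $\frac{184824}{7} \approx 26403.0$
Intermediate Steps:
$W = \frac{1}{20} \approx 0.05$
$I{\left(A,S \right)} = - \frac{S^{2}}{7}$ ($I{\left(A,S \right)} = - \frac{S S}{7} = - \frac{S^{2}}{7}$)
$t{\left(z,q \right)} = \left(4 + z\right)^{2}$ ($t{\left(z,q \right)} = \left(z + 4\right)^{2} = \left(4 + z\right)^{2}$)
$v{\left(g,C \right)} = 16$ ($v{\left(g,C \right)} = \left(-4\right)^{2} = 16$)
$\left(I{\left(48,-128 \right)} + v{\left(t{\left(W,-12 \right)},-184 \right)}\right) + 28728 = \left(- \frac{\left(-128\right)^{2}}{7} + 16\right) + 28728 = \left(\left(- \frac{1}{7}\right) 16384 + 16\right) + 28728 = \left(- \frac{16384}{7} + 16\right) + 28728 = - \frac{16272}{7} + 28728 = \frac{184824}{7}$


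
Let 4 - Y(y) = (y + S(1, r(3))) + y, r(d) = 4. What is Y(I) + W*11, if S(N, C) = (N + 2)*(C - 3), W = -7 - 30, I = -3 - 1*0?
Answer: -400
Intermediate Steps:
I = -3 (I = -3 + 0 = -3)
W = -37
S(N, C) = (-3 + C)*(2 + N) (S(N, C) = (2 + N)*(-3 + C) = (-3 + C)*(2 + N))
Y(y) = 1 - 2*y (Y(y) = 4 - ((y + (-6 - 3*1 + 2*4 + 4*1)) + y) = 4 - ((y + (-6 - 3 + 8 + 4)) + y) = 4 - ((y + 3) + y) = 4 - ((3 + y) + y) = 4 - (3 + 2*y) = 4 + (-3 - 2*y) = 1 - 2*y)
Y(I) + W*11 = (1 - 2*(-3)) - 37*11 = (1 + 6) - 407 = 7 - 407 = -400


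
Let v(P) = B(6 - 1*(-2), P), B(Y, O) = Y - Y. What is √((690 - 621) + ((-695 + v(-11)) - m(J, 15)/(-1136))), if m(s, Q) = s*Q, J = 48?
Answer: I*√3152471/71 ≈ 25.007*I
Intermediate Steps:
B(Y, O) = 0
v(P) = 0
m(s, Q) = Q*s
√((690 - 621) + ((-695 + v(-11)) - m(J, 15)/(-1136))) = √((690 - 621) + ((-695 + 0) - 15*48/(-1136))) = √(69 + (-695 - 720*(-1)/1136)) = √(69 + (-695 - 1*(-45/71))) = √(69 + (-695 + 45/71)) = √(69 - 49300/71) = √(-44401/71) = I*√3152471/71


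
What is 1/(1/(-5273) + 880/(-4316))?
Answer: -5689567/1161139 ≈ -4.9000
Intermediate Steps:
1/(1/(-5273) + 880/(-4316)) = 1/(-1/5273 + 880*(-1/4316)) = 1/(-1/5273 - 220/1079) = 1/(-1161139/5689567) = -5689567/1161139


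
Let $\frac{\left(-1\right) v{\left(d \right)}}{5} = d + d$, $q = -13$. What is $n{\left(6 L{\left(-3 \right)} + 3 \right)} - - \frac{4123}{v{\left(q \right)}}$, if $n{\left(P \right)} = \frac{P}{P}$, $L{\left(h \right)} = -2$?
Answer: $\frac{4253}{130} \approx 32.715$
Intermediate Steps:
$v{\left(d \right)} = - 10 d$ ($v{\left(d \right)} = - 5 \left(d + d\right) = - 5 \cdot 2 d = - 10 d$)
$n{\left(P \right)} = 1$
$n{\left(6 L{\left(-3 \right)} + 3 \right)} - - \frac{4123}{v{\left(q \right)}} = 1 - - \frac{4123}{\left(-10\right) \left(-13\right)} = 1 - - \frac{4123}{130} = 1 + \frac{4123}{130} = \frac{4253}{130}$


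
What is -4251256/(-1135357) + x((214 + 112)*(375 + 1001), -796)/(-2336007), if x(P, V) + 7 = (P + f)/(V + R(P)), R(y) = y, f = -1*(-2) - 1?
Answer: 4446890008512426991/1187602966557662220 ≈ 3.7444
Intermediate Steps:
f = 1 (f = 2 - 1 = 1)
x(P, V) = -7 + (1 + P)/(P + V) (x(P, V) = -7 + (P + 1)/(V + P) = -7 + (1 + P)/(P + V))
-4251256/(-1135357) + x((214 + 112)*(375 + 1001), -796)/(-2336007) = -4251256/(-1135357) + ((1 - 7*(-796) - 6*(214 + 112)*(375 + 1001))/((214 + 112)*(375 + 1001) - 796))/(-2336007) = -4251256*(-1/1135357) + ((1 + 5572 - 1956*1376)/(326*1376 - 796))*(-1/2336007) = 4251256/1135357 + ((1 + 5572 - 6*448576)/(448576 - 796))*(-1/2336007) = 4251256/1135357 + ((1 + 5572 - 2691456)/447780)*(-1/2336007) = 4251256/1135357 + ((1/447780)*(-2685883))*(-1/2336007) = 4251256/1135357 - 2685883/447780*(-1/2336007) = 4251256/1135357 + 2685883/1046017214460 = 4446890008512426991/1187602966557662220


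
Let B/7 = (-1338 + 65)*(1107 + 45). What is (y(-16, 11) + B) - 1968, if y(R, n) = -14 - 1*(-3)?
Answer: -10267451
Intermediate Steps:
y(R, n) = -11 (y(R, n) = -14 + 3 = -11)
B = -10265472 (B = 7*((-1338 + 65)*(1107 + 45)) = 7*(-1273*1152) = 7*(-1466496) = -10265472)
(y(-16, 11) + B) - 1968 = (-11 - 10265472) - 1968 = -10265483 - 1968 = -10267451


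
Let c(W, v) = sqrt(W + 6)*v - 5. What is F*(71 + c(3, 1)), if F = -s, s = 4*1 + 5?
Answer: -621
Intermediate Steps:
c(W, v) = -5 + v*sqrt(6 + W) (c(W, v) = sqrt(6 + W)*v - 5 = v*sqrt(6 + W) - 5 = -5 + v*sqrt(6 + W))
s = 9 (s = 4 + 5 = 9)
F = -9 (F = -1*9 = -9)
F*(71 + c(3, 1)) = -9*(71 + (-5 + 1*sqrt(6 + 3))) = -9*(71 + (-5 + 1*sqrt(9))) = -9*(71 + (-5 + 1*3)) = -9*(71 + (-5 + 3)) = -9*(71 - 2) = -9*69 = -621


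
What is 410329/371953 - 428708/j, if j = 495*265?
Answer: -105634320149/48790934775 ≈ -2.1650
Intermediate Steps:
j = 131175
410329/371953 - 428708/j = 410329/371953 - 428708/131175 = -105634320149/48790934775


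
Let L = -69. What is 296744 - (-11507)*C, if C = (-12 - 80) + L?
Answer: -1555883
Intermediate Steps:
C = -161 (C = (-12 - 80) - 69 = -92 - 69 = -161)
296744 - (-11507)*C = 296744 - (-11507)*(-161) = 296744 - 1*1852627 = 296744 - 1852627 = -1555883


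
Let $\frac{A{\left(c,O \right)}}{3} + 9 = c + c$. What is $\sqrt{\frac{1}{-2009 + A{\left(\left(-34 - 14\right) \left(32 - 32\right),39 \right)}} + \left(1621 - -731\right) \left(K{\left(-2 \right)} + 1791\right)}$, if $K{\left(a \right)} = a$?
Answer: $\frac{\sqrt{4360569511363}}{1018} \approx 2051.3$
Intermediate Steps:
$A{\left(c,O \right)} = -27 + 6 c$ ($A{\left(c,O \right)} = -27 + 3 \left(c + c\right) = -27 + 3 \cdot 2 c = -27 + 6 c$)
$\sqrt{\frac{1}{-2009 + A{\left(\left(-34 - 14\right) \left(32 - 32\right),39 \right)}} + \left(1621 - -731\right) \left(K{\left(-2 \right)} + 1791\right)} = \sqrt{\frac{1}{-2009 - \left(27 - 6 \left(-34 - 14\right) \left(32 - 32\right)\right)} + \left(1621 - -731\right) \left(-2 + 1791\right)} = \sqrt{\frac{1}{-2009 - \left(27 - 6 \left(\left(-48\right) 0\right)\right)} + \left(1621 + \left(-470 + 1201\right)\right) 1789} = \sqrt{\frac{1}{-2009 + \left(-27 + 6 \cdot 0\right)} + \left(1621 + 731\right) 1789} = \sqrt{\frac{1}{-2009 + \left(-27 + 0\right)} + 2352 \cdot 1789} = \sqrt{\frac{1}{-2009 - 27} + 4207728} = \sqrt{\frac{1}{-2036} + 4207728} = \sqrt{- \frac{1}{2036} + 4207728} = \sqrt{\frac{8566934207}{2036}} = \frac{\sqrt{4360569511363}}{1018}$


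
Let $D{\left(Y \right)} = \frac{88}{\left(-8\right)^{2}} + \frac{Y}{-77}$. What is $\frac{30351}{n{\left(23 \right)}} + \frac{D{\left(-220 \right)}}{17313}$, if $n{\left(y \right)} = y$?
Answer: $\frac{9808716593}{7433048} \approx 1319.6$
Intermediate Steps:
$D{\left(Y \right)} = \frac{11}{8} - \frac{Y}{77}$ ($D{\left(Y \right)} = \frac{88}{64} + Y \left(- \frac{1}{77}\right) = 88 \cdot \frac{1}{64} - \frac{Y}{77} = \frac{11}{8} - \frac{Y}{77}$)
$\frac{30351}{n{\left(23 \right)}} + \frac{D{\left(-220 \right)}}{17313} = \frac{30351}{23} + \frac{\frac{11}{8} - - \frac{20}{7}}{17313} = 30351 \cdot \frac{1}{23} + \left(\frac{11}{8} + \frac{20}{7}\right) \frac{1}{17313} = \frac{30351}{23} + \frac{237}{56} \cdot \frac{1}{17313} = \frac{30351}{23} + \frac{79}{323176} = \frac{9808716593}{7433048}$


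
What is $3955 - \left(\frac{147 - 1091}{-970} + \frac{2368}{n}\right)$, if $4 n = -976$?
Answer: $\frac{117267003}{29585} \approx 3963.7$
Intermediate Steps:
$n = -244$ ($n = \frac{1}{4} \left(-976\right) = -244$)
$3955 - \left(\frac{147 - 1091}{-970} + \frac{2368}{n}\right) = 3955 - \left(\frac{147 - 1091}{-970} + \frac{2368}{-244}\right) = 3955 - \left(\left(-944\right) \left(- \frac{1}{970}\right) + 2368 \left(- \frac{1}{244}\right)\right) = 3955 - \left(\frac{472}{485} - \frac{592}{61}\right) = 3955 - - \frac{258328}{29585} = 3955 + \frac{258328}{29585} = \frac{117267003}{29585}$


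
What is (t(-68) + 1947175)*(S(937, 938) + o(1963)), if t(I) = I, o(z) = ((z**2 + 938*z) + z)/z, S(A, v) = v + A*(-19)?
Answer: -27187455041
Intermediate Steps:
S(A, v) = v - 19*A
o(z) = (z**2 + 939*z)/z
(t(-68) + 1947175)*(S(937, 938) + o(1963)) = (-68 + 1947175)*((938 - 19*937) + (939 + 1963)) = 1947107*((938 - 17803) + 2902) = 1947107*(-16865 + 2902) = 1947107*(-13963) = -27187455041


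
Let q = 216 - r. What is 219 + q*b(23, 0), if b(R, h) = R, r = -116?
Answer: 7855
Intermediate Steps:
q = 332 (q = 216 - 1*(-116) = 216 + 116 = 332)
219 + q*b(23, 0) = 219 + 332*23 = 219 + 7636 = 7855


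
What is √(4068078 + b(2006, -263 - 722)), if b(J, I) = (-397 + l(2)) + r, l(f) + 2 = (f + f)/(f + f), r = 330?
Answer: 23*√7690 ≈ 2016.9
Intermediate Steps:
l(f) = -1 (l(f) = -2 + (f + f)/(f + f) = -2 + (2*f)/((2*f)) = -2 + (2*f)*(1/(2*f)) = -2 + 1 = -1)
b(J, I) = -68 (b(J, I) = (-397 - 1) + 330 = -398 + 330 = -68)
√(4068078 + b(2006, -263 - 722)) = √(4068078 - 68) = √4068010 = 23*√7690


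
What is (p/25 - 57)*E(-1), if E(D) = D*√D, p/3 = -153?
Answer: 1884*I/25 ≈ 75.36*I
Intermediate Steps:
p = -459 (p = 3*(-153) = -459)
E(D) = D^(3/2)
(p/25 - 57)*E(-1) = (-459/25 - 57)*(-1)^(3/2) = (-459*1/25 - 57)*(-I) = (-459/25 - 57)*(-I) = -(-1884)*I/25 = 1884*I/25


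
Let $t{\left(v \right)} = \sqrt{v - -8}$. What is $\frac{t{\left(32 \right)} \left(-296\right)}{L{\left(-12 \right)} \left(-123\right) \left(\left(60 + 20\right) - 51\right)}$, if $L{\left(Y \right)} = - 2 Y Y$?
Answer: $- \frac{37 \sqrt{10}}{64206} \approx -0.0018223$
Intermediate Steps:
$t{\left(v \right)} = \sqrt{8 + v}$ ($t{\left(v \right)} = \sqrt{v + 8} = \sqrt{8 + v}$)
$L{\left(Y \right)} = - 2 Y^{2}$
$\frac{t{\left(32 \right)} \left(-296\right)}{L{\left(-12 \right)} \left(-123\right) \left(\left(60 + 20\right) - 51\right)} = \frac{\sqrt{8 + 32} \left(-296\right)}{- 2 \left(-12\right)^{2} \left(-123\right) \left(\left(60 + 20\right) - 51\right)} = \frac{\sqrt{40} \left(-296\right)}{\left(-2\right) 144 \left(-123\right) \left(80 - 51\right)} = \frac{2 \sqrt{10} \left(-296\right)}{\left(-288\right) \left(-123\right) 29} = \frac{\left(-592\right) \sqrt{10}}{35424 \cdot 29} = \frac{\left(-592\right) \sqrt{10}}{1027296} = - 592 \sqrt{10} \cdot \frac{1}{1027296} = - \frac{37 \sqrt{10}}{64206}$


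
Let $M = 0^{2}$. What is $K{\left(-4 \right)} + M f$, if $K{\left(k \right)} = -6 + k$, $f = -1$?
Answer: $-10$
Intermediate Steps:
$M = 0$
$K{\left(-4 \right)} + M f = \left(-6 - 4\right) + 0 \left(-1\right) = -10 + 0 = -10$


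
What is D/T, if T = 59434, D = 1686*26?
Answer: 21918/29717 ≈ 0.73756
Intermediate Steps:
D = 43836
D/T = 43836/59434 = 43836*(1/59434) = 21918/29717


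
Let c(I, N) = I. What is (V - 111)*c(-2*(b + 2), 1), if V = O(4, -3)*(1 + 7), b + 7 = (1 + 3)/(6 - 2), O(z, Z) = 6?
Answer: -504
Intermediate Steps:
b = -6 (b = -7 + (1 + 3)/(6 - 2) = -7 + 4/4 = -7 + 4*(¼) = -7 + 1 = -6)
V = 48 (V = 6*(1 + 7) = 6*8 = 48)
(V - 111)*c(-2*(b + 2), 1) = (48 - 111)*(-2*(-6 + 2)) = -(-126)*(-4) = -63*8 = -504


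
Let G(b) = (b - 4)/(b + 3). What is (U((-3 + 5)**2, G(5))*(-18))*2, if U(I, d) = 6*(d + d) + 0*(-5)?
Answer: -54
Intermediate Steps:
G(b) = (-4 + b)/(3 + b)
U(I, d) = 12*d (U(I, d) = 6*(2*d) + 0 = 12*d + 0 = 12*d)
(U((-3 + 5)**2, G(5))*(-18))*2 = ((12*((-4 + 5)/(3 + 5)))*(-18))*2 = ((12*(1/8))*(-18))*2 = ((3/2)*(-18))*2 = -27*2 = -54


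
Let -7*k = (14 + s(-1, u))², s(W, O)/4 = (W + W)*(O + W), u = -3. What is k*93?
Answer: -196788/7 ≈ -28113.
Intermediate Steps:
s(W, O) = 8*W*(O + W) (s(W, O) = 4*((W + W)*(O + W)) = 4*((2*W)*(O + W)) = 4*(2*W*(O + W)) = 8*W*(O + W))
k = -2116/7 (k = -(14 + 8*(-1)*(-3 - 1))²/7 = -(14 + 8*(-1)*(-4))²/7 = -(14 + 32)²/7 = -⅐*46² = -⅐*2116 = -2116/7 ≈ -302.29)
k*93 = -2116/7*93 = -196788/7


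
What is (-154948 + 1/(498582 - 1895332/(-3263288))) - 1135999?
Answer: -525098679967324617/406754638237 ≈ -1.2909e+6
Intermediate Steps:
(-154948 + 1/(498582 - 1895332/(-3263288))) - 1135999 = (-154948 + 1/(498582 - 1895332*(-1/3263288))) - 1135999 = (-154948 + 1/(498582 + 473833/815822)) - 1135999 = (-154948 + 1/(406754638237/815822)) - 1135999 = (-154948 + 815822/406754638237) - 1135999 = -63025817684730854/406754638237 - 1135999 = -525098679967324617/406754638237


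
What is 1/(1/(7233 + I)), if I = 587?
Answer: 7820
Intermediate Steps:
1/(1/(7233 + I)) = 1/(1/(7233 + 587)) = 1/(1/7820) = 7820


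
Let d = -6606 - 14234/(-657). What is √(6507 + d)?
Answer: I*√3709057/219 ≈ 8.794*I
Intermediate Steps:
d = -4325908/657 (d = -6606 - 14234*(-1)/657 = -6606 - 1*(-14234/657) = -6606 + 14234/657 = -4325908/657 ≈ -6584.3)
√(6507 + d) = √(6507 - 4325908/657) = √(-50809/657) = I*√3709057/219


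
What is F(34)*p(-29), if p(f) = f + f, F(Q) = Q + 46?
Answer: -4640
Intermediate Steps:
F(Q) = 46 + Q
p(f) = 2*f
F(34)*p(-29) = (46 + 34)*(2*(-29)) = 80*(-58) = -4640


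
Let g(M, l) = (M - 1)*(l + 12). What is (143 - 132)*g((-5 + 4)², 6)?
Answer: 0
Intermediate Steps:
g(M, l) = (-1 + M)*(12 + l)
(143 - 132)*g((-5 + 4)², 6) = (143 - 132)*(-12 - 1*6 + 12*(-5 + 4)² + (-5 + 4)²*6) = 11*(-12 - 6 + 12*(-1)² + (-1)²*6) = 11*(-12 - 6 + 12*1 + 1*6) = 11*(-12 - 6 + 12 + 6) = 11*0 = 0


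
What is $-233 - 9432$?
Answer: $-9665$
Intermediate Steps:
$-233 - 9432 = -9665$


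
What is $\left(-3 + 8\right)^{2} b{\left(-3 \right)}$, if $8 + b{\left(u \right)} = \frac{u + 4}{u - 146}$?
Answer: $- \frac{29825}{149} \approx -200.17$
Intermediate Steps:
$b{\left(u \right)} = -8 + \frac{4 + u}{-146 + u}$ ($b{\left(u \right)} = -8 + \frac{u + 4}{u - 146} = -8 + \frac{4 + u}{-146 + u}$)
$\left(-3 + 8\right)^{2} b{\left(-3 \right)} = \left(-3 + 8\right)^{2} \frac{1172 - -21}{-146 - 3} = 5^{2} \frac{1172 + 21}{-149} = 25 \left(\left(- \frac{1}{149}\right) 1193\right) = 25 \left(- \frac{1193}{149}\right) = - \frac{29825}{149}$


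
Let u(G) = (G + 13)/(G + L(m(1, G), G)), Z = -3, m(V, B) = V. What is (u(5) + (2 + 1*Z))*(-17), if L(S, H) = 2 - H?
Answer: -136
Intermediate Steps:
u(G) = 13/2 + G/2 (u(G) = (G + 13)/(G + (2 - G)) = (13 + G)/2 = (13 + G)*(½) = 13/2 + G/2)
(u(5) + (2 + 1*Z))*(-17) = ((13/2 + (½)*5) + (2 + 1*(-3)))*(-17) = ((13/2 + 5/2) + (2 - 3))*(-17) = (9 - 1)*(-17) = 8*(-17) = -136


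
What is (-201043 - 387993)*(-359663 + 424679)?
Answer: -38296764576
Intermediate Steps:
(-201043 - 387993)*(-359663 + 424679) = -589036*65016 = -38296764576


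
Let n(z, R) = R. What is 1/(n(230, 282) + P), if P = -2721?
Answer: -1/2439 ≈ -0.00041000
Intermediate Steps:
1/(n(230, 282) + P) = 1/(282 - 2721) = 1/(-2439) = -1/2439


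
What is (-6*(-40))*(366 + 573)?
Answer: 225360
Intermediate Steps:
(-6*(-40))*(366 + 573) = 240*939 = 225360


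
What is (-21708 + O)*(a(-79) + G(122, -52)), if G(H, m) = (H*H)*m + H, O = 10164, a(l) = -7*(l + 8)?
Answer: 8927540856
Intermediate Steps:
a(l) = -56 - 7*l (a(l) = -7*(8 + l) = -56 - 7*l)
G(H, m) = H + m*H² (G(H, m) = H²*m + H = m*H² + H = H + m*H²)
(-21708 + O)*(a(-79) + G(122, -52)) = (-21708 + 10164)*((-56 - 7*(-79)) + 122*(1 + 122*(-52))) = -11544*((-56 + 553) + 122*(1 - 6344)) = -11544*(497 + 122*(-6343)) = -11544*(497 - 773846) = -11544*(-773349) = 8927540856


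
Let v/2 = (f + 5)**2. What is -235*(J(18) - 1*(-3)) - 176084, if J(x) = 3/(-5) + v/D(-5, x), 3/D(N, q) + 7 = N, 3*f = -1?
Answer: -1221352/9 ≈ -1.3571e+5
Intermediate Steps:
f = -1/3 (f = (1/3)*(-1) = -1/3 ≈ -0.33333)
v = 392/9 (v = 2*(-1/3 + 5)**2 = 2*(14/3)**2 = 2*(196/9) = 392/9 ≈ 43.556)
D(N, q) = 3/(-7 + N)
J(x) = -7867/45 (J(x) = 3/(-5) + 392/(9*((3/(-7 - 5)))) = 3*(-1/5) + 392/(9*((3/(-12)))) = -3/5 + 392/(9*((3*(-1/12)))) = -3/5 + 392/(9*(-1/4)) = -3/5 + (392/9)*(-4) = -3/5 - 1568/9 = -7867/45)
-235*(J(18) - 1*(-3)) - 176084 = -235*(-7867/45 - 1*(-3)) - 176084 = -235*(-7867/45 + 3) - 176084 = -235*(-7732/45) - 176084 = 363404/9 - 176084 = -1221352/9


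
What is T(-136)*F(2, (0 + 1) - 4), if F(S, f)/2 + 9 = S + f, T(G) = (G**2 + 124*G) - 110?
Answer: -30440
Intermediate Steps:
T(G) = -110 + G**2 + 124*G
F(S, f) = -18 + 2*S + 2*f (F(S, f) = -18 + 2*(S + f) = -18 + (2*S + 2*f) = -18 + 2*S + 2*f)
T(-136)*F(2, (0 + 1) - 4) = (-110 + (-136)**2 + 124*(-136))*(-18 + 2*2 + 2*((0 + 1) - 4)) = (-110 + 18496 - 16864)*(-18 + 4 + 2*(1 - 4)) = 1522*(-18 + 4 + 2*(-3)) = 1522*(-18 + 4 - 6) = 1522*(-20) = -30440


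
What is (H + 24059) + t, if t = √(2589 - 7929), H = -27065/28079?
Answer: 675525596/28079 + 2*I*√1335 ≈ 24058.0 + 73.075*I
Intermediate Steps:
H = -27065/28079 (H = -27065*1/28079 = -27065/28079 ≈ -0.96389)
t = 2*I*√1335 (t = √(-5340) = 2*I*√1335 ≈ 73.075*I)
(H + 24059) + t = (-27065/28079 + 24059) + 2*I*√1335 = 675525596/28079 + 2*I*√1335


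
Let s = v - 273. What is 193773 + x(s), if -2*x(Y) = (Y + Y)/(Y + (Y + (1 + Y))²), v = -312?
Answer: 264689268033/1365976 ≈ 1.9377e+5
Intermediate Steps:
s = -585 (s = -312 - 273 = -585)
x(Y) = -Y/(Y + (1 + 2*Y)²) (x(Y) = -(Y + Y)/(2*(Y + (Y + (1 + Y))²)) = -2*Y/(2*(Y + (1 + 2*Y)²)) = -Y/(Y + (1 + 2*Y)²))
193773 + x(s) = 193773 - 1*(-585)/(-585 + (1 + 2*(-585))²) = 193773 - 1*(-585)/(-585 + (1 - 1170)²) = 193773 - 1*(-585)/(-585 + (-1169)²) = 193773 - 1*(-585)/(-585 + 1366561) = 193773 - 1*(-585)/1365976 = 193773 - 1*(-585)*1/1365976 = 193773 + 585/1365976 = 264689268033/1365976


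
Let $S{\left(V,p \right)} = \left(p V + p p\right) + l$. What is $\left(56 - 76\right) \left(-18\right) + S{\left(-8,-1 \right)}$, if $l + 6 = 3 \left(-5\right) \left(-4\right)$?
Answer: $423$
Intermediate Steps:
$l = 54$ ($l = -6 + 3 \left(-5\right) \left(-4\right) = -6 - -60 = -6 + 60 = 54$)
$S{\left(V,p \right)} = 54 + p^{2} + V p$ ($S{\left(V,p \right)} = \left(p V + p p\right) + 54 = \left(V p + p^{2}\right) + 54 = \left(p^{2} + V p\right) + 54 = 54 + p^{2} + V p$)
$\left(56 - 76\right) \left(-18\right) + S{\left(-8,-1 \right)} = \left(56 - 76\right) \left(-18\right) + \left(54 + \left(-1\right)^{2} - -8\right) = \left(56 - 76\right) \left(-18\right) + \left(54 + 1 + 8\right) = \left(-20\right) \left(-18\right) + 63 = 360 + 63 = 423$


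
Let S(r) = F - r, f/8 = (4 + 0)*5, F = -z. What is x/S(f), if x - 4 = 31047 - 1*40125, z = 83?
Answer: 9074/243 ≈ 37.342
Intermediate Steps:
F = -83 (F = -1*83 = -83)
x = -9074 (x = 4 + (31047 - 1*40125) = 4 + (31047 - 40125) = 4 - 9078 = -9074)
f = 160 (f = 8*((4 + 0)*5) = 8*(4*5) = 8*20 = 160)
S(r) = -83 - r
x/S(f) = -9074/(-83 - 1*160) = -9074/(-83 - 160) = -9074/(-243) = -9074*(-1/243) = 9074/243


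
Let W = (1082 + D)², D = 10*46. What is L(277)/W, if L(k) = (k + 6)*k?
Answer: 78391/2377764 ≈ 0.032968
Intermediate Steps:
L(k) = k*(6 + k) (L(k) = (6 + k)*k = k*(6 + k))
D = 460
W = 2377764 (W = (1082 + 460)² = 1542² = 2377764)
L(277)/W = (277*(6 + 277))/2377764 = (277*283)*(1/2377764) = 78391*(1/2377764) = 78391/2377764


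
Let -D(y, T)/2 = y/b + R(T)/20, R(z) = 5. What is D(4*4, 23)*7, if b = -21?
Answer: 43/6 ≈ 7.1667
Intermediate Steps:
D(y, T) = -½ + 2*y/21 (D(y, T) = -2*(y/(-21) + 5/20) = -2*(y*(-1/21) + 5*(1/20)) = -2*(-y/21 + ¼) = -2*(¼ - y/21) = -½ + 2*y/21)
D(4*4, 23)*7 = (-½ + 2*(4*4)/21)*7 = (-½ + (2/21)*16)*7 = (-½ + 32/21)*7 = (43/42)*7 = 43/6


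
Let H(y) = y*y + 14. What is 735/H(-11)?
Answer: 49/9 ≈ 5.4444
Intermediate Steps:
H(y) = 14 + y**2 (H(y) = y**2 + 14 = 14 + y**2)
735/H(-11) = 735/(14 + (-11)**2) = 735/(14 + 121) = 735/135 = 735*(1/135) = 49/9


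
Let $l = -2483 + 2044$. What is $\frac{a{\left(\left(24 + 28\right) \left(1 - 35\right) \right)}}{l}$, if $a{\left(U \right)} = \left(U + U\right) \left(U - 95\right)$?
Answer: $- \frac{6587568}{439} \approx -15006.0$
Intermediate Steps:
$a{\left(U \right)} = 2 U \left(-95 + U\right)$
$l = -439$
$\frac{a{\left(\left(24 + 28\right) \left(1 - 35\right) \right)}}{l} = \frac{2 \left(24 + 28\right) \left(1 - 35\right) \left(-95 + \left(24 + 28\right) \left(1 - 35\right)\right)}{-439} = 2 \cdot 52 \left(-34\right) \left(-95 + 52 \left(-34\right)\right) \left(- \frac{1}{439}\right) = 2 \left(-1768\right) \left(-95 - 1768\right) \left(- \frac{1}{439}\right) = 2 \left(-1768\right) \left(-1863\right) \left(- \frac{1}{439}\right) = 6587568 \left(- \frac{1}{439}\right) = - \frac{6587568}{439}$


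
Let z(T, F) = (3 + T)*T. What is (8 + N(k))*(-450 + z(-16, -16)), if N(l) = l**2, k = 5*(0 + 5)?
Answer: -153186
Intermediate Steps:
z(T, F) = T*(3 + T)
k = 25 (k = 5*5 = 25)
(8 + N(k))*(-450 + z(-16, -16)) = (8 + 25**2)*(-450 - 16*(3 - 16)) = (8 + 625)*(-450 - 16*(-13)) = 633*(-450 + 208) = 633*(-242) = -153186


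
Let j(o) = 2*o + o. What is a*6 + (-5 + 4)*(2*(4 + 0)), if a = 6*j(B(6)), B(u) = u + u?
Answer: 1288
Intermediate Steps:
B(u) = 2*u
j(o) = 3*o
a = 216 (a = 6*(3*(2*6)) = 6*(3*12) = 6*36 = 216)
a*6 + (-5 + 4)*(2*(4 + 0)) = 216*6 + (-5 + 4)*(2*(4 + 0)) = 1296 - 2*4 = 1296 - 1*8 = 1296 - 8 = 1288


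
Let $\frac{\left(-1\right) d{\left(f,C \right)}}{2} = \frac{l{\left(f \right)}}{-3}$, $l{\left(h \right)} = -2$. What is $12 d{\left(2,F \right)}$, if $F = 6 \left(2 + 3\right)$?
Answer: $-16$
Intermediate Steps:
$F = 30$ ($F = 6 \cdot 5 = 30$)
$d{\left(f,C \right)} = - \frac{4}{3}$ ($d{\left(f,C \right)} = - 2 \left(- \frac{2}{-3}\right) = - 2 \left(\left(-2\right) \left(- \frac{1}{3}\right)\right) = \left(-2\right) \frac{2}{3} = - \frac{4}{3}$)
$12 d{\left(2,F \right)} = 12 \left(- \frac{4}{3}\right) = -16$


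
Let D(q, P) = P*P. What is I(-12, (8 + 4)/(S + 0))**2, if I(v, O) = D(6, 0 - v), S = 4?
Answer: 20736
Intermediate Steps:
D(q, P) = P**2
I(v, O) = v**2 (I(v, O) = (0 - v)**2 = (-v)**2 = v**2)
I(-12, (8 + 4)/(S + 0))**2 = ((-12)**2)**2 = 144**2 = 20736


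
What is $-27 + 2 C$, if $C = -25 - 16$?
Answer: $-109$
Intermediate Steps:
$C = -41$ ($C = -25 - 16 = -41$)
$-27 + 2 C = -27 + 2 \left(-41\right) = -27 - 82 = -109$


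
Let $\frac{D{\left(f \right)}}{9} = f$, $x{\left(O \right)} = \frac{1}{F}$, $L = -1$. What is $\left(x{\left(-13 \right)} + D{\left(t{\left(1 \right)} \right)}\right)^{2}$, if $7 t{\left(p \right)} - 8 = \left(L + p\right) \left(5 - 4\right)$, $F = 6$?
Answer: $\frac{192721}{1764} \approx 109.25$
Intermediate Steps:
$t{\left(p \right)} = 1 + \frac{p}{7}$ ($t{\left(p \right)} = \frac{8}{7} + \frac{\left(-1 + p\right) \left(5 - 4\right)}{7} = \frac{8}{7} + \frac{\left(-1 + p\right) 1}{7} = \frac{8}{7} + \frac{-1 + p}{7} = \frac{8}{7} + \left(- \frac{1}{7} + \frac{p}{7}\right) = 1 + \frac{p}{7}$)
$x{\left(O \right)} = \frac{1}{6}$
$D{\left(f \right)} = 9 f$
$\left(x{\left(-13 \right)} + D{\left(t{\left(1 \right)} \right)}\right)^{2} = \left(\frac{1}{6} + 9 \left(1 + \frac{1}{7} \cdot 1\right)\right)^{2} = \left(\frac{1}{6} + 9 \left(1 + \frac{1}{7}\right)\right)^{2} = \left(\frac{1}{6} + 9 \cdot \frac{8}{7}\right)^{2} = \left(\frac{1}{6} + \frac{72}{7}\right)^{2} = \left(\frac{439}{42}\right)^{2} = \frac{192721}{1764}$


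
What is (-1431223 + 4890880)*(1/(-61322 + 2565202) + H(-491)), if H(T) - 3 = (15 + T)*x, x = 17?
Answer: -70071496121075583/2503880 ≈ -2.7985e+10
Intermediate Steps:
H(T) = 258 + 17*T (H(T) = 3 + (15 + T)*17 = 3 + (255 + 17*T) = 258 + 17*T)
(-1431223 + 4890880)*(1/(-61322 + 2565202) + H(-491)) = (-1431223 + 4890880)*(1/(-61322 + 2565202) + (258 + 17*(-491))) = 3459657*(1/2503880 + (258 - 8347)) = 3459657*(1/2503880 - 8089) = 3459657*(-20253885319/2503880) = -70071496121075583/2503880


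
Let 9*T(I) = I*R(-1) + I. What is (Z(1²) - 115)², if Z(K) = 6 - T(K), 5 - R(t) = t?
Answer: 976144/81 ≈ 12051.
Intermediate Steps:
R(t) = 5 - t
T(I) = 7*I/9 (T(I) = (I*(5 - 1*(-1)) + I)/9 = (I*(5 + 1) + I)/9 = (I*6 + I)/9 = (6*I + I)/9 = (7*I)/9 = 7*I/9)
Z(K) = 6 - 7*K/9
(Z(1²) - 115)² = ((6 - 7/9*1²) - 115)² = ((6 - 7/9*1) - 115)² = ((6 - 7/9) - 115)² = (47/9 - 115)² = (-988/9)² = 976144/81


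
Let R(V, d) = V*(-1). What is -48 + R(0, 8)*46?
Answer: -48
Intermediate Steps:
R(V, d) = -V
-48 + R(0, 8)*46 = -48 - 1*0*46 = -48 + 0*46 = -48 + 0 = -48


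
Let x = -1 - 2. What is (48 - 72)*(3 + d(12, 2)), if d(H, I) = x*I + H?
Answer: -216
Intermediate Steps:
x = -3
d(H, I) = H - 3*I (d(H, I) = -3*I + H = H - 3*I)
(48 - 72)*(3 + d(12, 2)) = (48 - 72)*(3 + (12 - 3*2)) = -24*(3 + (12 - 6)) = -24*(3 + 6) = -24*9 = -216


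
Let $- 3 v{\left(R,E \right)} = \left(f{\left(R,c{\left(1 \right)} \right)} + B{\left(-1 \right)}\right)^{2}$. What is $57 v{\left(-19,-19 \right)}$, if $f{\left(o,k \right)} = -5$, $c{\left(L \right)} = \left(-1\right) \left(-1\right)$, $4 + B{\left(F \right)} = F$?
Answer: $-1900$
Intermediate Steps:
$B{\left(F \right)} = -4 + F$
$c{\left(L \right)} = 1$
$v{\left(R,E \right)} = - \frac{100}{3}$ ($v{\left(R,E \right)} = - \frac{\left(-5 - 5\right)^{2}}{3} = - \frac{\left(-10\right)^{2}}{3} = \left(- \frac{1}{3}\right) 100 = - \frac{100}{3}$)
$57 v{\left(-19,-19 \right)} = 57 \left(- \frac{100}{3}\right) = -1900$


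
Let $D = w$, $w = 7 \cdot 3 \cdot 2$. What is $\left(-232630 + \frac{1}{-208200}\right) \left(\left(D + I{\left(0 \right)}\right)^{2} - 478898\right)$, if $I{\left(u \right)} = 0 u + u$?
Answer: $\frac{11554650540160567}{104100} \approx 1.11 \cdot 10^{11}$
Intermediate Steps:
$w = 42$ ($w = 21 \cdot 2 = 42$)
$D = 42$
$I{\left(u \right)} = u$ ($I{\left(u \right)} = 0 + u = u$)
$\left(-232630 + \frac{1}{-208200}\right) \left(\left(D + I{\left(0 \right)}\right)^{2} - 478898\right) = \left(-232630 + \frac{1}{-208200}\right) \left(\left(42 + 0\right)^{2} - 478898\right) = \left(-232630 - \frac{1}{208200}\right) \left(42^{2} - 478898\right) = - \frac{48433566001 \left(1764 - 478898\right)}{208200} = \left(- \frac{48433566001}{208200}\right) \left(-477134\right) = \frac{11554650540160567}{104100}$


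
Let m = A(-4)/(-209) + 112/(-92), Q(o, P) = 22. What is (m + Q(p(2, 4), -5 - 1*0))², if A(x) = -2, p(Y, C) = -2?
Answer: 9989602704/23107249 ≈ 432.31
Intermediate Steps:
m = -5806/4807 (m = -2/(-209) + 112/(-92) = -2*(-1/209) + 112*(-1/92) = 2/209 - 28/23 = -5806/4807 ≈ -1.2078)
(m + Q(p(2, 4), -5 - 1*0))² = (-5806/4807 + 22)² = (99948/4807)² = 9989602704/23107249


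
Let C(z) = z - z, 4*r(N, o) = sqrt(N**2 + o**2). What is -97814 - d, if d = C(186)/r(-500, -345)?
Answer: -97814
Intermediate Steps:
r(N, o) = sqrt(N**2 + o**2)/4
C(z) = 0
d = 0 (d = 0/((sqrt((-500)**2 + (-345)**2)/4)) = 0/((sqrt(250000 + 119025)/4)) = 0/((sqrt(369025)/4)) = 0/(((5*sqrt(14761))/4)) = 0/((5*sqrt(14761)/4)) = 0*(4*sqrt(14761)/73805) = 0)
-97814 - d = -97814 - 1*0 = -97814 + 0 = -97814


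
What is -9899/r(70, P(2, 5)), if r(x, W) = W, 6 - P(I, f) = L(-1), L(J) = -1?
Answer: -9899/7 ≈ -1414.1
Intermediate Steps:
P(I, f) = 7 (P(I, f) = 6 - 1*(-1) = 6 + 1 = 7)
-9899/r(70, P(2, 5)) = -9899/7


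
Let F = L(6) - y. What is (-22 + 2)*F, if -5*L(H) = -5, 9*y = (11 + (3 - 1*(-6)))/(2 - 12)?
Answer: -220/9 ≈ -24.444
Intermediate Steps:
y = -2/9 (y = ((11 + (3 - 1*(-6)))/(2 - 12))/9 = ((11 + (3 + 6))/(-10))/9 = ((11 + 9)*(-1/10))/9 = (20*(-1/10))/9 = (1/9)*(-2) = -2/9 ≈ -0.22222)
L(H) = 1 (L(H) = -1/5*(-5) = 1)
F = 11/9 (F = 1 - 1*(-2/9) = 1 + 2/9 = 11/9 ≈ 1.2222)
(-22 + 2)*F = (-22 + 2)*(11/9) = -20*11/9 = -220/9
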